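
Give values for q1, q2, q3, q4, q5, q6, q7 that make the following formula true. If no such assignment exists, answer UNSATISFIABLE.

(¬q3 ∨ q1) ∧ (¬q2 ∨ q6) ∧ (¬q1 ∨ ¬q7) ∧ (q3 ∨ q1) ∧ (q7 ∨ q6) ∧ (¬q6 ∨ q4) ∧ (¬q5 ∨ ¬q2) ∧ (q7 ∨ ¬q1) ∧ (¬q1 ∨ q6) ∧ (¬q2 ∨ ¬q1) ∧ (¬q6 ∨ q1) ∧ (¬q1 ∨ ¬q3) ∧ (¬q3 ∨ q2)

UNSATISFIABLE

Branch on q3: set q3 = False.
From the singleton clause (q1), q1 = True.
From the singleton clause (¬q7), q7 = False.
That conflicts with the unit clause (q7).
Undo q3 and try q3 = True.
From the singleton clause (q1), q1 = True.
That conflicts with the unit clause (¬q1).
Either choice for q3 ends in contradiction.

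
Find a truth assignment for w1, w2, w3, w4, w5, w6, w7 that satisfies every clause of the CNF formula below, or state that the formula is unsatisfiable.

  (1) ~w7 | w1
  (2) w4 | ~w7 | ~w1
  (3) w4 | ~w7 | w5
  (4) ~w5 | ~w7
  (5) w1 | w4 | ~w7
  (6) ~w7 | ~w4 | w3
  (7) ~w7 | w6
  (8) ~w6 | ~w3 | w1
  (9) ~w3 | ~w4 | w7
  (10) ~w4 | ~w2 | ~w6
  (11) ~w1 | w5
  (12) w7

From the singleton clause (w7), w7 = 1.
From the singleton clause (w1), w1 = 1.
From the singleton clause (w4), w4 = 1.
From the singleton clause (~w5), w5 = 0.
But (w5) is also a unit clause — contradiction.

UNSATISFIABLE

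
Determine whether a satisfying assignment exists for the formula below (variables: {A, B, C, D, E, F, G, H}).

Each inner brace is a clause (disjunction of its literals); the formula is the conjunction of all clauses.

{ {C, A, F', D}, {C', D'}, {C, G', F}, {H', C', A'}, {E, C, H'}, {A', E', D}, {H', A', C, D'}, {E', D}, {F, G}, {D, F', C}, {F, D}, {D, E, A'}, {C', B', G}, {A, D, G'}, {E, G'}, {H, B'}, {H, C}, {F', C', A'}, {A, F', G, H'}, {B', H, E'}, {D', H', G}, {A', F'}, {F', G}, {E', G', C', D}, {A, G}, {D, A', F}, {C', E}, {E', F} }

Satisfiable

Branch on C: set C = 0.
(H) alone gives H = 1.
(E) alone gives E = 1.
(D) alone gives D = 1.
(A') alone gives A = 0.
(G) alone gives G = 1.
(F) alone gives F = 1.
All clauses hold; B can take either value.
A satisfying assignment: A: 0, B: 1, C: 0, D: 1, E: 1, F: 1, G: 1, H: 1.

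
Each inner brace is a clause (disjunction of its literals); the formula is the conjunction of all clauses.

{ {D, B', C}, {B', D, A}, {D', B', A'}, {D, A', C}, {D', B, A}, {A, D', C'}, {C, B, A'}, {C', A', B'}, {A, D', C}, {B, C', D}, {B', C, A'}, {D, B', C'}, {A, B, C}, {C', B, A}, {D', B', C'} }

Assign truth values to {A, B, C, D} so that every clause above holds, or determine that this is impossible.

A: 1, B: 0, C: 1, D: 1

Suppose D = 1.
Suppose B = 0.
Unit clause (A) forces A = 1.
Unit clause (C) forces C = 1.
This assignment satisfies each clause.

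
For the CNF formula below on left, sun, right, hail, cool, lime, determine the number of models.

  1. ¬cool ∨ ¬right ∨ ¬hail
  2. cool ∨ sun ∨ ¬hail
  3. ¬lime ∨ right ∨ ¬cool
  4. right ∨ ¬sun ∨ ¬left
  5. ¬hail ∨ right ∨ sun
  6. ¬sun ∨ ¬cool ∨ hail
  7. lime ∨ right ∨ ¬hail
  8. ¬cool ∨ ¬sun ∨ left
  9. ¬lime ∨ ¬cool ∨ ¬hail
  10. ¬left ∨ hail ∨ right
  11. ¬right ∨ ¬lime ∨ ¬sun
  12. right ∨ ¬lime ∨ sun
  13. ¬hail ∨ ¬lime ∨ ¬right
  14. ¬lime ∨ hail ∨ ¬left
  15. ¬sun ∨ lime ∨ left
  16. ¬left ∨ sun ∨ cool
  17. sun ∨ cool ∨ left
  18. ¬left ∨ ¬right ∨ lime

There are 2^6 = 64 truth assignments over (left, sun, right, hail, cool, lime).
Split on right. With right = True, the clauses containing right are satisfied and ¬right drops from the rest; 2 of the 2^5 = 32 assignments to the other variables satisfy what remains.
With right = False, by the same count on the reduced clause set, 3 assignments work.
Total: 2 + 3 = 5.

5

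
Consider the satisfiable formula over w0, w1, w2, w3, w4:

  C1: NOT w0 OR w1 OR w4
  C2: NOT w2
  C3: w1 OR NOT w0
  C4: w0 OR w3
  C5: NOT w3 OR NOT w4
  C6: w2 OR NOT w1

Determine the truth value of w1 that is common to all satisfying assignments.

False

Suppose w1 = true.
Unit clause (NOT w2) forces w2 = false.
Now (w2) is unsatisfied and unit — conflict.
So every satisfying assignment has w1 = False.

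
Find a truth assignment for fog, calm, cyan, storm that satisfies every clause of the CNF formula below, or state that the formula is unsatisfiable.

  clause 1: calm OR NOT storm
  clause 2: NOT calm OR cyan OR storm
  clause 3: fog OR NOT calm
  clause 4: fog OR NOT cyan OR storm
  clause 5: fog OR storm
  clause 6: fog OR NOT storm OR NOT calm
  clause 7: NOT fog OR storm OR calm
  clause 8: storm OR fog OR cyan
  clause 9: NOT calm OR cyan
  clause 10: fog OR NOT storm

Case calm = true:
(fog) alone gives fog = true.
(cyan) alone gives cyan = true.
No clause remains; storm is free.

fog ↦ true, calm ↦ true, cyan ↦ true, storm ↦ true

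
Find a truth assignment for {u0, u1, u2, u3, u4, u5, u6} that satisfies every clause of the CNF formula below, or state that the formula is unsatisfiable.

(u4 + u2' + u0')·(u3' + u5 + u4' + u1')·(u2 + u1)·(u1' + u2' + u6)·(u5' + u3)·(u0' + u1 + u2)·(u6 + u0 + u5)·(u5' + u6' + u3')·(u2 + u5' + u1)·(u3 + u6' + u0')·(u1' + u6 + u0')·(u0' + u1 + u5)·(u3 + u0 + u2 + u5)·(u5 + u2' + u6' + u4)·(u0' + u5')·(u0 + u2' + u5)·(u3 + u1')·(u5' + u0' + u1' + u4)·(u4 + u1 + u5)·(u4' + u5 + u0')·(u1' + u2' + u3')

u0: 1, u1: 1, u2: 0, u3: 1, u4: 0, u5: 0, u6: 1

Try u2 = 0.
Unit clause (u1) forces u1 = 1.
Unit clause (u3) forces u3 = 1.
Try u5 = 0.
Unit clause (u4') forces u4 = 0.
Try u6 = 1.
Every clause is now satisfied; u0 is unconstrained.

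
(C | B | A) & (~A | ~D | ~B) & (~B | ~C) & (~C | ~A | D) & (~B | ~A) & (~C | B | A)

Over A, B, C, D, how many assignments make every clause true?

5

There are 2^4 = 16 truth assignments over (A, B, C, D).
Check each against the 6 clauses (columns in the order A, B, C, D):
  F F F F  ✗ fails (C | B | A)
  F F F T  ✗ fails (C | B | A)
  F F T F  ✗ fails (~C | B | A)
  F F T T  ✗ fails (~C | B | A)
  F T F F  ✓ satisfies all
  F T F T  ✓ satisfies all
  F T T F  ✗ fails (~B | ~C)
  F T T T  ✗ fails (~B | ~C)
  T F F F  ✓ satisfies all
  T F F T  ✓ satisfies all
  T F T F  ✗ fails (~C | ~A | D)
  T F T T  ✓ satisfies all
  T T F F  ✗ fails (~B | ~A)
  T T F T  ✗ fails (~A | ~D | ~B)
  T T T F  ✗ fails (~B | ~C)
  T T T T  ✗ fails (~A | ~D | ~B)
5 of the 16 rows are models.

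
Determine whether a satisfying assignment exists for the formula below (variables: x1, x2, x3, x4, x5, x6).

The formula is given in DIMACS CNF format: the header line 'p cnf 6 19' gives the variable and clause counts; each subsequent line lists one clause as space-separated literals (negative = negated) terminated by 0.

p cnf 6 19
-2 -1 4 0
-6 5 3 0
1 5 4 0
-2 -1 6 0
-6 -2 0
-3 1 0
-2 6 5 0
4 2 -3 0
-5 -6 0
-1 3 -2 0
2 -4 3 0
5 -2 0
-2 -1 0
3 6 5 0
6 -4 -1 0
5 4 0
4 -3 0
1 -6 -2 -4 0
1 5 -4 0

Yes

Case x6 = False:
Case x2 = False:
Case x3 = False:
(¬x4) alone gives x4 = False.
(x5) alone gives x5 = True.
All clauses hold; x1 can take either value.
A satisfying assignment: x1 ↦ False, x2 ↦ False, x3 ↦ False, x4 ↦ False, x5 ↦ True, x6 ↦ False.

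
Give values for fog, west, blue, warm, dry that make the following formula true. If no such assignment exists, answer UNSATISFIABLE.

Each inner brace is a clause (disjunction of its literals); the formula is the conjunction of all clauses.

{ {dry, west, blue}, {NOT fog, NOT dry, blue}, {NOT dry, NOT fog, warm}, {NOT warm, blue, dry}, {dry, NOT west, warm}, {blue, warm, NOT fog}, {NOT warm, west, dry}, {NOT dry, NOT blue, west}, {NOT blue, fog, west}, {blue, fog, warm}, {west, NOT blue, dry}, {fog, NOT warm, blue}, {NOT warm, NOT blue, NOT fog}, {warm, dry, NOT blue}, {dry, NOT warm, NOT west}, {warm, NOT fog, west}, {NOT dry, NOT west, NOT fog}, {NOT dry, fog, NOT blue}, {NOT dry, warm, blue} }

Case dry = true:
Case fog = false:
The clause (NOT blue) is unit, so blue = false.
The clause (warm) is unit, so warm = true.
Now (NOT warm) is unsatisfied and unit — conflict.
Undo fog and try fog = true.
The clause (blue) is unit, so blue = true.
The clause (warm) is unit, so warm = true.
Now (NOT warm) is unsatisfied and unit — conflict.
Both values of fog lead to a conflict.
Undo dry and try dry = false.
Case west = true:
The clause (warm) is unit, so warm = true.
Now (NOT warm) is unsatisfied and unit — conflict.
Undo west and try west = false.
The clause (blue) is unit, so blue = true.
Now (NOT blue) is unsatisfied and unit — conflict.
Both values of west lead to a conflict.
Both values of dry lead to a conflict.

UNSATISFIABLE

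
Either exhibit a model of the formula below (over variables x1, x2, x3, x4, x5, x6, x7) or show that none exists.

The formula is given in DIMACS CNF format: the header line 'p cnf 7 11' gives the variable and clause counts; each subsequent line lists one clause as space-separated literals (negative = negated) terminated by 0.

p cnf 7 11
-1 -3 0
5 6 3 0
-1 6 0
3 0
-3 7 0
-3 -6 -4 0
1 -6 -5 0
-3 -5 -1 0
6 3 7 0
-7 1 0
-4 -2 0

From the singleton clause (x3), x3 = True.
From the singleton clause (¬x1), x1 = False.
From the singleton clause (x7), x7 = True.
Now (¬x7) is unsatisfied and unit — conflict.

UNSATISFIABLE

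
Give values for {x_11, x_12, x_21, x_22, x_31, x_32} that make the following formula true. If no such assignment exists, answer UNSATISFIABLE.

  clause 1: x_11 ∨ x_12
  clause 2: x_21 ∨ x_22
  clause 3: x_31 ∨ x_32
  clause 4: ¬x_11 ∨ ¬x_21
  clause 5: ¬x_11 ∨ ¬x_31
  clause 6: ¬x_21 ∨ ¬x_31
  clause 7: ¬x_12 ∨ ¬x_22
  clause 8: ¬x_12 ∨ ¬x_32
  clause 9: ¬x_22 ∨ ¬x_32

UNSATISFIABLE

Try x_11 = True.
The clause (¬x_21) is unit, so x_21 = False.
The clause (x_22) is unit, so x_22 = True.
The clause (¬x_31) is unit, so x_31 = False.
The clause (x_32) is unit, so x_32 = True.
That conflicts with the unit clause (¬x_32).
That branch fails; take x_11 = False instead.
The clause (x_12) is unit, so x_12 = True.
The clause (¬x_22) is unit, so x_22 = False.
The clause (x_21) is unit, so x_21 = True.
The clause (¬x_31) is unit, so x_31 = False.
The clause (x_32) is unit, so x_32 = True.
That conflicts with the unit clause (¬x_32).
Both values of x_11 lead to a conflict.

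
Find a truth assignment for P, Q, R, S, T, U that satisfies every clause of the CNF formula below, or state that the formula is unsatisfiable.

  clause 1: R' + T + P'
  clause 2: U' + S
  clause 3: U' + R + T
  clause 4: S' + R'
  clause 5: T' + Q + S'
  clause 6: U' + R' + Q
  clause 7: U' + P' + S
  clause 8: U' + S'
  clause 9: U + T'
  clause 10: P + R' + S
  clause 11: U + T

UNSATISFIABLE

Case U = 0:
Unit clause (T') forces T = 0.
But (T) is also a unit clause — contradiction.
Undo U and try U = 1.
Unit clause (S) forces S = 1.
But (S') is also a unit clause — contradiction.
Both values of U lead to a conflict.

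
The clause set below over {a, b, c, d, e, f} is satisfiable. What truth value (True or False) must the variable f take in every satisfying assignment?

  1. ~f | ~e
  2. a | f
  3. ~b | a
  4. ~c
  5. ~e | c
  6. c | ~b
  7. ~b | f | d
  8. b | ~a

Suppose f = 0.
(a) alone gives a = 1.
(~c) alone gives c = 0.
(~e) alone gives e = 0.
(~b) alone gives b = 0.
That conflicts with the unit clause (b).
So every satisfying assignment has f = True.

True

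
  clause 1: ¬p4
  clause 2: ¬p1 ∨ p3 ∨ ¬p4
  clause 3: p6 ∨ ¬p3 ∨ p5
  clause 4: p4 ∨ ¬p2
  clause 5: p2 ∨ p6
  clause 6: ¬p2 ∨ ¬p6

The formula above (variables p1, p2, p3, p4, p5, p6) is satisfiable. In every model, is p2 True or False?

Suppose p2 = True.
(¬p4) alone gives p4 = False.
That conflicts with the unit clause (p4).
So every satisfying assignment has p2 = False.

False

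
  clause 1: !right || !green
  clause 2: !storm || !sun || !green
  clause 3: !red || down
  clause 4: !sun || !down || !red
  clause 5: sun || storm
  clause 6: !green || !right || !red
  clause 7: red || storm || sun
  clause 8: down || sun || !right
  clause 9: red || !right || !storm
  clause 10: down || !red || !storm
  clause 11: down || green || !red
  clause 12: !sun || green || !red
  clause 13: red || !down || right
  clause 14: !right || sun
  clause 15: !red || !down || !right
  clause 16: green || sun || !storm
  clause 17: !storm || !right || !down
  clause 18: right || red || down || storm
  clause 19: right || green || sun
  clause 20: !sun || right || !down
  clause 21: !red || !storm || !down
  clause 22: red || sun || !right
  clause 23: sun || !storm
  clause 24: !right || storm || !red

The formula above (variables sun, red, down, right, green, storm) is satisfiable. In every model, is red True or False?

False

Suppose red = true.
(down) alone gives down = true.
(!sun) alone gives sun = false.
(storm) alone gives storm = true.
Now (!storm) is unsatisfied and unit — conflict.
So every satisfying assignment has red = False.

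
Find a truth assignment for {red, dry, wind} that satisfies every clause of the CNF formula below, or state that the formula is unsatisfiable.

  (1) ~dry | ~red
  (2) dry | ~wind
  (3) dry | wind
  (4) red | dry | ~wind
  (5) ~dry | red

UNSATISFIABLE

Suppose dry = 0.
(~wind) alone gives wind = 0.
That conflicts with the unit clause (wind).
Backtrack on dry: now try dry = 1.
(~red) alone gives red = 0.
That conflicts with the unit clause (red).
Both values of dry lead to a conflict.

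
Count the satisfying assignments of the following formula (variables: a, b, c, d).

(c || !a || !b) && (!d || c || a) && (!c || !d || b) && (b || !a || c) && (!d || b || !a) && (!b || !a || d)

7

There are 2^4 = 16 truth assignments over (a, b, c, d).
Split on c. With c = true, the clauses containing c are satisfied and !c drops from the rest; 5 of the 2^3 = 8 assignments to the other variables satisfy what remains.
With c = false, by the same count on the reduced clause set, 2 assignments work.
(One model: a=F, b=F, c=F, d=F.)
Total: 5 + 2 = 7.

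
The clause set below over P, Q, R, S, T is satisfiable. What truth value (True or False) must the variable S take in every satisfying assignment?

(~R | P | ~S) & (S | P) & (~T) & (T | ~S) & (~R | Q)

Suppose S = 1.
From the singleton clause (~T), T = 0.
But (T) is also a unit clause — contradiction.
So every satisfying assignment has S = False.

False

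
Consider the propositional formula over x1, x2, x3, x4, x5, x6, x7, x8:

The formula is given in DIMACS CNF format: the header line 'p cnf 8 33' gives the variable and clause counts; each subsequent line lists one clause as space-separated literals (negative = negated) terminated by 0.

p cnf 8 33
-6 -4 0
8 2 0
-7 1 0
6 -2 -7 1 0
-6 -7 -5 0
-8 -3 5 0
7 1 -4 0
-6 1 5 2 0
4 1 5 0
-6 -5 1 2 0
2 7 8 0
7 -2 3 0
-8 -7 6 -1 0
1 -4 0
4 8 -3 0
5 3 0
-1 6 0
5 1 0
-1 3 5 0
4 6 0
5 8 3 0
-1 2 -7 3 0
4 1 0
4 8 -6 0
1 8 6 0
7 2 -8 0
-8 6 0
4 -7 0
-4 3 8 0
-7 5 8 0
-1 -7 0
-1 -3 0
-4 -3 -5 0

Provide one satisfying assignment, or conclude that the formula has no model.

Case x6 = False:
From the singleton clause (¬x1), x1 = False.
From the singleton clause (¬x7), x7 = False.
From the singleton clause (¬x4), x4 = False.
Now (x4) is unsatisfied and unit — conflict.
Undo x6 and try x6 = True.
From the singleton clause (¬x4), x4 = False.
From the singleton clause (x1), x1 = True.
From the singleton clause (x8), x8 = True.
From the singleton clause (¬x7), x7 = False.
From the singleton clause (x2), x2 = True.
From the singleton clause (x3), x3 = True.
Now (¬x3) is unsatisfied and unit — conflict.
Both values of x6 lead to a conflict.

UNSATISFIABLE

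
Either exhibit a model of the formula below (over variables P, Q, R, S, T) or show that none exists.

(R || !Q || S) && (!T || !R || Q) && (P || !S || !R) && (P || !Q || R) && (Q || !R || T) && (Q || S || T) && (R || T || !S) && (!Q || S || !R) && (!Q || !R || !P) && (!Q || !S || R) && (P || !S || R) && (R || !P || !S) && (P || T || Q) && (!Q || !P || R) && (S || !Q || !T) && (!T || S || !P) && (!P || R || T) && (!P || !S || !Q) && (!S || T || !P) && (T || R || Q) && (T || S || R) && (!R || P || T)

P: false, Q: false, R: false, S: false, T: true

Case R = false:
Case Q = false:
From the singleton clause (T), T = true.
Case P = false:
From the singleton clause (!S), S = false.
All clauses are satisfied.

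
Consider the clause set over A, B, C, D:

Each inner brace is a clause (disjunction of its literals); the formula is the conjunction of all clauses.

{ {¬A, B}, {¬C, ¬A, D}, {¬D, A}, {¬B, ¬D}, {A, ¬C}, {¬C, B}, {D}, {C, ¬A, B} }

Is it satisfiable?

(D) alone gives D = True.
(A) alone gives A = True.
(B) alone gives B = True.
That conflicts with the unit clause (¬B).
No assignment satisfies every clause.

No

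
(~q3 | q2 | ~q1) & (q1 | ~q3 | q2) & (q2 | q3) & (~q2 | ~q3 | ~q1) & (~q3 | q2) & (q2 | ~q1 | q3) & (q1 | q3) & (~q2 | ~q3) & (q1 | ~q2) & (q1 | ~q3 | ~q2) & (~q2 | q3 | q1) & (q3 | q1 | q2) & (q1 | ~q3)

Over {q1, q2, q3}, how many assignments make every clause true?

1

There are 2^3 = 8 truth assignments over (q1, q2, q3).
Split on q2. With q2 = 1, the clauses containing q2 are satisfied and ~q2 drops from the rest; 1 of the 2^2 = 4 assignments to the other variables satisfy what remains.
With q2 = 0, by the same count on the reduced clause set, 0 assignments work.
Total: 1 + 0 = 1.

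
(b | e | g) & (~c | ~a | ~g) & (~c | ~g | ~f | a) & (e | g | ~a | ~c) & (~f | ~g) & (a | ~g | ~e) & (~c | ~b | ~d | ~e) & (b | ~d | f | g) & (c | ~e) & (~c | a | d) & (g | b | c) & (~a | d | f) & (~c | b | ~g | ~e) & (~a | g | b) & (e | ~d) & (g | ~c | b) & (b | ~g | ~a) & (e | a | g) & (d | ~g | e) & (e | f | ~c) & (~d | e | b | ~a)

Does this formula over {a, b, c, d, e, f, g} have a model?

Yes

Try f = 1.
The clause (~g) is unit, so g = 0.
Try b = 1.
Try c = 0.
The clause (~e) is unit, so e = 0.
The clause (~d) is unit, so d = 0.
The clause (a) is unit, so a = 1.
Every clause now holds.
A satisfying assignment: a ↦ 1, b ↦ 1, c ↦ 0, d ↦ 0, e ↦ 0, f ↦ 1, g ↦ 0.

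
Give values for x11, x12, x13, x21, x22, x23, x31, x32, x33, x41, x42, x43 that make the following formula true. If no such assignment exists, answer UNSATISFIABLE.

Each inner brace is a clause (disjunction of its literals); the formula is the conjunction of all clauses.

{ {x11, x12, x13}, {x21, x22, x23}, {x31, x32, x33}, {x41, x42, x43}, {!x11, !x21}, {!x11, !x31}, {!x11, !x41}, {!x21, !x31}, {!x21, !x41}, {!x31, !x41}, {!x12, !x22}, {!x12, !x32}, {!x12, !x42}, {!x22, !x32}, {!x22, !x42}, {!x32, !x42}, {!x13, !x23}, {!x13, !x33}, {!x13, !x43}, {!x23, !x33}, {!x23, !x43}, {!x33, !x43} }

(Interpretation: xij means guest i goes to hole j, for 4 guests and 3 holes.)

Case x11 = false:
Case x12 = true:
Unit clause (!x22) forces x22 = false.
Unit clause (!x32) forces x32 = false.
Unit clause (!x42) forces x42 = false.
Case x21 = true:
Unit clause (!x31) forces x31 = false.
Unit clause (x33) forces x33 = true.
Unit clause (!x41) forces x41 = false.
Unit clause (x43) forces x43 = true.
But (!x43) is also a unit clause — contradiction.
Backtrack on x21: now try x21 = false.
Unit clause (x23) forces x23 = true.
Unit clause (!x13) forces x13 = false.
Unit clause (!x33) forces x33 = false.
Unit clause (x31) forces x31 = true.
Unit clause (!x41) forces x41 = false.
Unit clause (x43) forces x43 = true.
But (!x43) is also a unit clause — contradiction.
Both values of x21 lead to a conflict.
Backtrack on x12: now try x12 = false.
Unit clause (x13) forces x13 = true.
Unit clause (!x23) forces x23 = false.
Unit clause (!x33) forces x33 = false.
Unit clause (!x43) forces x43 = false.
Case x21 = true:
Unit clause (!x31) forces x31 = false.
Unit clause (x32) forces x32 = true.
Unit clause (!x41) forces x41 = false.
Unit clause (x42) forces x42 = true.
But (!x42) is also a unit clause — contradiction.
Backtrack on x21: now try x21 = false.
Unit clause (x22) forces x22 = true.
Unit clause (!x32) forces x32 = false.
Unit clause (x31) forces x31 = true.
Unit clause (!x41) forces x41 = false.
Unit clause (x42) forces x42 = true.
But (!x42) is also a unit clause — contradiction.
Both values of x21 lead to a conflict.
Both values of x12 lead to a conflict.
Backtrack on x11: now try x11 = true.
Unit clause (!x21) forces x21 = false.
Unit clause (!x31) forces x31 = false.
Unit clause (!x41) forces x41 = false.
Case x22 = true:
Unit clause (!x12) forces x12 = false.
Unit clause (!x32) forces x32 = false.
Unit clause (x33) forces x33 = true.
Unit clause (!x42) forces x42 = false.
Unit clause (x43) forces x43 = true.
But (!x43) is also a unit clause — contradiction.
Backtrack on x22: now try x22 = false.
Unit clause (x23) forces x23 = true.
Unit clause (!x13) forces x13 = false.
Unit clause (!x33) forces x33 = false.
Unit clause (x32) forces x32 = true.
Unit clause (!x12) forces x12 = false.
Unit clause (!x42) forces x42 = false.
Unit clause (x43) forces x43 = true.
But (!x43) is also a unit clause — contradiction.
Both values of x22 lead to a conflict.
Both values of x11 lead to a conflict.

UNSATISFIABLE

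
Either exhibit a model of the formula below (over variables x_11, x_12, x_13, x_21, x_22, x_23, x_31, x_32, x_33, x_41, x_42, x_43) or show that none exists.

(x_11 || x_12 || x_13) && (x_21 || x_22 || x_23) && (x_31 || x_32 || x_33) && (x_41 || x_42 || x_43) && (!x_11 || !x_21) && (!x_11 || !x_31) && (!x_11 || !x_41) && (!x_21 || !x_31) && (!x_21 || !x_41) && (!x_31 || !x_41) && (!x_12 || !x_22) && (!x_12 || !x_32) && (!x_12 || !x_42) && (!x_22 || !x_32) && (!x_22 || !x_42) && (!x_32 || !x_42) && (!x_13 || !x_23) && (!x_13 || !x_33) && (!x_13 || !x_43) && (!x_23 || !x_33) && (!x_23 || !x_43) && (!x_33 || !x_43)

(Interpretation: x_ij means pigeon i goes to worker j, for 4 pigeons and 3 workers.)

Case x_11 = false:
Case x_12 = true:
From the singleton clause (!x_22), x_22 = false.
From the singleton clause (!x_32), x_32 = false.
From the singleton clause (!x_42), x_42 = false.
Case x_21 = true:
From the singleton clause (!x_31), x_31 = false.
From the singleton clause (x_33), x_33 = true.
From the singleton clause (!x_41), x_41 = false.
From the singleton clause (x_43), x_43 = true.
That conflicts with the unit clause (!x_43).
Backtrack on x_21: now try x_21 = false.
From the singleton clause (x_23), x_23 = true.
From the singleton clause (!x_13), x_13 = false.
From the singleton clause (!x_33), x_33 = false.
From the singleton clause (x_31), x_31 = true.
From the singleton clause (!x_41), x_41 = false.
From the singleton clause (x_43), x_43 = true.
That conflicts with the unit clause (!x_43).
Neither x_21 = true nor x_21 = false works.
Backtrack on x_12: now try x_12 = false.
From the singleton clause (x_13), x_13 = true.
From the singleton clause (!x_23), x_23 = false.
From the singleton clause (!x_33), x_33 = false.
From the singleton clause (!x_43), x_43 = false.
Case x_21 = true:
From the singleton clause (!x_31), x_31 = false.
From the singleton clause (x_32), x_32 = true.
From the singleton clause (!x_41), x_41 = false.
From the singleton clause (x_42), x_42 = true.
That conflicts with the unit clause (!x_42).
Backtrack on x_21: now try x_21 = false.
From the singleton clause (x_22), x_22 = true.
From the singleton clause (!x_32), x_32 = false.
From the singleton clause (x_31), x_31 = true.
From the singleton clause (!x_41), x_41 = false.
From the singleton clause (x_42), x_42 = true.
That conflicts with the unit clause (!x_42).
Neither x_21 = true nor x_21 = false works.
Neither x_12 = true nor x_12 = false works.
Backtrack on x_11: now try x_11 = true.
From the singleton clause (!x_21), x_21 = false.
From the singleton clause (!x_31), x_31 = false.
From the singleton clause (!x_41), x_41 = false.
Case x_22 = true:
From the singleton clause (!x_12), x_12 = false.
From the singleton clause (!x_32), x_32 = false.
From the singleton clause (x_33), x_33 = true.
From the singleton clause (!x_42), x_42 = false.
From the singleton clause (x_43), x_43 = true.
That conflicts with the unit clause (!x_43).
Backtrack on x_22: now try x_22 = false.
From the singleton clause (x_23), x_23 = true.
From the singleton clause (!x_13), x_13 = false.
From the singleton clause (!x_33), x_33 = false.
From the singleton clause (x_32), x_32 = true.
From the singleton clause (!x_12), x_12 = false.
From the singleton clause (!x_42), x_42 = false.
From the singleton clause (x_43), x_43 = true.
That conflicts with the unit clause (!x_43).
Neither x_22 = true nor x_22 = false works.
Neither x_11 = true nor x_11 = false works.

UNSATISFIABLE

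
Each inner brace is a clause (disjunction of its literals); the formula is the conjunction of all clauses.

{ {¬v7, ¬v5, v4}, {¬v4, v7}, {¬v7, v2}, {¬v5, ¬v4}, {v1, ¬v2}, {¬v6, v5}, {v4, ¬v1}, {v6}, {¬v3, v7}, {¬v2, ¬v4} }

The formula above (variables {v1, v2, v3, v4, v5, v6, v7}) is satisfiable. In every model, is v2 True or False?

Suppose v2 = True.
Unit clause (v1) forces v1 = True.
Unit clause (v4) forces v4 = True.
Now (¬v4) is unsatisfied and unit — conflict.
So every satisfying assignment has v2 = False.

False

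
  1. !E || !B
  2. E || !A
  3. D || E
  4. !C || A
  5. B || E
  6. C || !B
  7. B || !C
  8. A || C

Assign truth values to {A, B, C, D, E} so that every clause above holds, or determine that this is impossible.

A=true; B=false; C=false; D=false; E=true

Branch on E: set E = true.
Unit clause (!B) forces B = false.
Unit clause (!C) forces C = false.
Unit clause (A) forces A = true.
All clauses hold; D can take either value.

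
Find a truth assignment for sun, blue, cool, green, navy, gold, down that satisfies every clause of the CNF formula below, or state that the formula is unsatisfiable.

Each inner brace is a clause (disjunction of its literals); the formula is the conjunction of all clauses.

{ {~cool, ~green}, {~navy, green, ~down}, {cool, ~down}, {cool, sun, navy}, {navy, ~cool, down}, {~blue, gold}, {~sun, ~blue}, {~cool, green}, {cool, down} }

UNSATISFIABLE

Case cool = 0:
(~down) alone gives down = 0.
But (down) is also a unit clause — contradiction.
That branch fails; take cool = 1 instead.
(~green) alone gives green = 0.
But (green) is also a unit clause — contradiction.
Neither cool = 1 nor cool = 0 works.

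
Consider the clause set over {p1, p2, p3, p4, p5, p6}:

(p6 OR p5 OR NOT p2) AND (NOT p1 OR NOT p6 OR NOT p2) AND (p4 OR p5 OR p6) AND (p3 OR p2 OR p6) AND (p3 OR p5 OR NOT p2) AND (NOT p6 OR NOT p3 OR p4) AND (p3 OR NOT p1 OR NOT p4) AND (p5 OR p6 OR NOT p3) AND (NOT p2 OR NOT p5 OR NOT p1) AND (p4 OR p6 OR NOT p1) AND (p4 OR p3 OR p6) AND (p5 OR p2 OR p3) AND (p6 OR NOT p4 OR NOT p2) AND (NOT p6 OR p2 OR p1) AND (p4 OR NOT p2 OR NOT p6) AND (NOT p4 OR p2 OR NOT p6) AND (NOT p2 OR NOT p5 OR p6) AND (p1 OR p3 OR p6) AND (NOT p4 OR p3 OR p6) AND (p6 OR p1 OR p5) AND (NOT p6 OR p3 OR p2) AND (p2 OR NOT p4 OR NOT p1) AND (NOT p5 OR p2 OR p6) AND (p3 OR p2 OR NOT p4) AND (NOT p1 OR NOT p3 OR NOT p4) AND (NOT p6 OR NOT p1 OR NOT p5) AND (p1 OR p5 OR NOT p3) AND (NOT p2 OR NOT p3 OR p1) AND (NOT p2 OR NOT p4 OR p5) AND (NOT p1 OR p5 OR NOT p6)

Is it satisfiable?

Branch on p6: set p6 = true.
Branch on p1: set p1 = false.
Unit clause (p2) forces p2 = true.
Unit clause (p4) forces p4 = true.
Unit clause (NOT p3) forces p3 = false.
Unit clause (p5) forces p5 = true.
Every clause now holds.
A satisfying assignment: p1: false,  p2: true,  p3: false,  p4: true,  p5: true,  p6: true.

Satisfiable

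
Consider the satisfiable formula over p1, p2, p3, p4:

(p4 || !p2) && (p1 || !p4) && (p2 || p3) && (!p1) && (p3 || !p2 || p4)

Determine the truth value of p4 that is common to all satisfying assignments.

False

Suppose p4 = true.
The clause (p1) is unit, so p1 = true.
That conflicts with the unit clause (!p1).
So every satisfying assignment has p4 = False.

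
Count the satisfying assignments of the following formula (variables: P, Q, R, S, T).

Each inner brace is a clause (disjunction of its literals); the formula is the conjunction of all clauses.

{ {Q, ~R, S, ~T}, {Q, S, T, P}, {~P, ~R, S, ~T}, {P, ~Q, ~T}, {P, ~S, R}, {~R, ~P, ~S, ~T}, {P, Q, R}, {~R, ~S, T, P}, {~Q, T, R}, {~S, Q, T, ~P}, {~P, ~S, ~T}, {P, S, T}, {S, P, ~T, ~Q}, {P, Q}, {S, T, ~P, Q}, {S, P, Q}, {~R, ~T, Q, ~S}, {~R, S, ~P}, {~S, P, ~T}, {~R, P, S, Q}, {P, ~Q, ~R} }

There are 2^5 = 32 truth assignments over (P, Q, R, S, T).
Split on S. With S = 1, the clauses containing S are satisfied and ~S drops from the rest; 1 of the 2^4 = 16 assignments to the other variables satisfy what remains.
With S = 0, by the same count on the reduced clause set, 2 assignments work.
(One model: P=T, Q=F, R=F, S=F, T=T.)
Total: 1 + 2 = 3.

3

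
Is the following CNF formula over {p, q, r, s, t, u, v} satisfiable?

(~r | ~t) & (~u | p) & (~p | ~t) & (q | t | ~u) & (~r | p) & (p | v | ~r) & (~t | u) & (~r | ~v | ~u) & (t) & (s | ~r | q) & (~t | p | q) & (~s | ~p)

The clause (t) is unit, so t = 1.
The clause (~r) is unit, so r = 0.
The clause (~p) is unit, so p = 0.
The clause (~u) is unit, so u = 0.
That conflicts with the unit clause (u).
No assignment satisfies every clause.

No, unsatisfiable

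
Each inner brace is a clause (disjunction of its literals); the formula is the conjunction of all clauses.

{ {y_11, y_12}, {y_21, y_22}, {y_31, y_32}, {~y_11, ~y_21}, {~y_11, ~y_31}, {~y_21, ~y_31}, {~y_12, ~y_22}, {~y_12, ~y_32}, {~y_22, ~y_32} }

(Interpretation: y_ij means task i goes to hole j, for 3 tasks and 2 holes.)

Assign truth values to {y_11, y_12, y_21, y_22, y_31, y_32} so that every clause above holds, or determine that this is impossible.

UNSATISFIABLE

Case y_11 = 1:
Unit clause (~y_21) forces y_21 = 0.
Unit clause (y_22) forces y_22 = 1.
Unit clause (~y_31) forces y_31 = 0.
Unit clause (y_32) forces y_32 = 1.
That conflicts with the unit clause (~y_32).
That branch fails; take y_11 = 0 instead.
Unit clause (y_12) forces y_12 = 1.
Unit clause (~y_22) forces y_22 = 0.
Unit clause (y_21) forces y_21 = 1.
Unit clause (~y_31) forces y_31 = 0.
Unit clause (y_32) forces y_32 = 1.
That conflicts with the unit clause (~y_32).
Neither y_11 = 1 nor y_11 = 0 works.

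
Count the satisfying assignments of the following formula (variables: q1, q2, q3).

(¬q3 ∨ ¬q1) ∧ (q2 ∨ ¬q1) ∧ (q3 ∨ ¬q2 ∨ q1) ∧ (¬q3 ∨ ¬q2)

3

There are 2^3 = 8 truth assignments over (q1, q2, q3).
Split on q3. With q3 = True, the clauses containing q3 are satisfied and ¬q3 drops from the rest; 1 of the 2^2 = 4 assignments to the other variables satisfy what remains.
With q3 = False, by the same count on the reduced clause set, 2 assignments work.
(One model: q1=F, q2=F, q3=F.)
Total: 1 + 2 = 3.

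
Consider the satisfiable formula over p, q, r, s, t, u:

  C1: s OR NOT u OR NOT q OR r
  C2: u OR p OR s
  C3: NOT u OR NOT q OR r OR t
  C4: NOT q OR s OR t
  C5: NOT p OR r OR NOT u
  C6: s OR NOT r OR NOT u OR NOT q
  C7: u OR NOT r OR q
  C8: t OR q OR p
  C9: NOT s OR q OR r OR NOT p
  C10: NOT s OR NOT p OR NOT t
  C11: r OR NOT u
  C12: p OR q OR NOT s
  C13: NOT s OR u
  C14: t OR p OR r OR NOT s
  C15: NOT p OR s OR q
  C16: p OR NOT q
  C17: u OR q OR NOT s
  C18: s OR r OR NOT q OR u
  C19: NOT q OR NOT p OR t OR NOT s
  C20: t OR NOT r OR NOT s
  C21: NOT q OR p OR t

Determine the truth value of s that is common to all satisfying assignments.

False

Suppose s = true.
The clause (u) is unit, so u = true.
The clause (r) is unit, so r = true.
The clause (t) is unit, so t = true.
The clause (NOT p) is unit, so p = false.
The clause (q) is unit, so q = true.
Now (NOT q) is unsatisfied and unit — conflict.
So every satisfying assignment has s = False.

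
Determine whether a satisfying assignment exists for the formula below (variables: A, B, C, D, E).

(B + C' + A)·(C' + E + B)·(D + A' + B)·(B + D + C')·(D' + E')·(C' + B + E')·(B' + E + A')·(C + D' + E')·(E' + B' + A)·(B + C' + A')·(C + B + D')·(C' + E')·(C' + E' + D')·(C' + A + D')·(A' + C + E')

Case D = 0:
Case A = 0:
Case B = 0:
Unit clause (C') forces C = 0.
No clause remains; E is free.
A satisfying assignment: A=0,  B=0,  C=0,  D=0,  E=0.

Yes, satisfiable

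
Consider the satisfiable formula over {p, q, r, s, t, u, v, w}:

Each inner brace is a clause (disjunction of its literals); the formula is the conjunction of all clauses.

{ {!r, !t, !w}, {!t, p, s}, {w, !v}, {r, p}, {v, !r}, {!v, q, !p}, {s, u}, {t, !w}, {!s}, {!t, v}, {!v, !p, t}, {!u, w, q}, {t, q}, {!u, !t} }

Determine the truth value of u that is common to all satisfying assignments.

True

Suppose u = false.
The clause (s) is unit, so s = true.
Now (!s) is unsatisfied and unit — conflict.
So every satisfying assignment has u = True.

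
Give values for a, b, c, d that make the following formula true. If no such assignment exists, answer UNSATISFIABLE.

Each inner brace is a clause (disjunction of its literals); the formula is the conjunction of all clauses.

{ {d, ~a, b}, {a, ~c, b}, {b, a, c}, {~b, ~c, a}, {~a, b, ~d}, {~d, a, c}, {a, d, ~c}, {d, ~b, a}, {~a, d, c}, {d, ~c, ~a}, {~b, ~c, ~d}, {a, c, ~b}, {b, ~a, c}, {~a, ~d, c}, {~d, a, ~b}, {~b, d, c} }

Case d = 1:
Case a = 0:
(c) alone gives c = 1.
(b) alone gives b = 1.
That conflicts with the unit clause (~b).
So a must be the other value — set a = 1.
(b) alone gives b = 1.
(~c) alone gives c = 0.
That conflicts with the unit clause (c).
Both values of a lead to a conflict.
So d must be the other value — set d = 0.
Case a = 0:
(~c) alone gives c = 0.
(b) alone gives b = 1.
That conflicts with the unit clause (~b).
So a must be the other value — set a = 1.
(b) alone gives b = 1.
(c) alone gives c = 1.
That conflicts with the unit clause (~c).
Both values of a lead to a conflict.
Both values of d lead to a conflict.

UNSATISFIABLE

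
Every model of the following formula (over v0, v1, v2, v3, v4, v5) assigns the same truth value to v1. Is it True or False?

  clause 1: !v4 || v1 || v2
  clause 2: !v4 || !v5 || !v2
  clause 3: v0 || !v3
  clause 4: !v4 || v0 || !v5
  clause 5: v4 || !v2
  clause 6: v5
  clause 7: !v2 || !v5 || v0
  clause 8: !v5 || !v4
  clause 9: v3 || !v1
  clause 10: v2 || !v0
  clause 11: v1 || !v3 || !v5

False

Suppose v1 = true.
Unit clause (v5) forces v5 = true.
Unit clause (!v4) forces v4 = false.
Unit clause (!v2) forces v2 = false.
Unit clause (v3) forces v3 = true.
Unit clause (v0) forces v0 = true.
Now (!v0) is unsatisfied and unit — conflict.
So every satisfying assignment has v1 = False.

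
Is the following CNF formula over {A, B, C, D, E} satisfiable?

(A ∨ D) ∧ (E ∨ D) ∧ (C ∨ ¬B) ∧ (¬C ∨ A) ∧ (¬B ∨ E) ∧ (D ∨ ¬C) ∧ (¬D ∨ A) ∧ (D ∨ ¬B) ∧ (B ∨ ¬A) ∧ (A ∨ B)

Case A = True:
(B) alone gives B = True.
(C) alone gives C = True.
(E) alone gives E = True.
(D) alone gives D = True.
Every clause now holds.
A satisfying assignment: A: True; B: True; C: True; D: True; E: True.

Yes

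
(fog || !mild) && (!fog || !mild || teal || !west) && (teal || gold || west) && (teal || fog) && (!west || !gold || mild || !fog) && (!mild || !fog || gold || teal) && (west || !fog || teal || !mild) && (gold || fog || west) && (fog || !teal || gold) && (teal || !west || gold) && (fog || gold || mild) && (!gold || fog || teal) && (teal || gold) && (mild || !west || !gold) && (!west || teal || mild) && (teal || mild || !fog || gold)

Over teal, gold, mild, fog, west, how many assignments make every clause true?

There are 2^5 = 32 truth assignments over (teal, gold, mild, fog, west).
Split on teal. With teal = true, the clauses containing teal are satisfied and !teal drops from the rest; 8 of the 2^4 = 16 assignments to the other variables satisfy what remains.
With teal = false, by the same count on the reduced clause set, 1 assignment works.
Total: 8 + 1 = 9.

9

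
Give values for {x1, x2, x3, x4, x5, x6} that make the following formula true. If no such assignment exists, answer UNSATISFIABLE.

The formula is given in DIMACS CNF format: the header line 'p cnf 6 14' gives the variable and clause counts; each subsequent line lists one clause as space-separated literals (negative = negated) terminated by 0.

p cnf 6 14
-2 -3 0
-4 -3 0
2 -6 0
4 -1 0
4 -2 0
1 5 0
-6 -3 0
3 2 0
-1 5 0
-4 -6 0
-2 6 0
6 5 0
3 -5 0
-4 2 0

x1: False,  x2: False,  x3: True,  x4: False,  x5: True,  x6: False

Case x2 = False:
(¬x6) alone gives x6 = False.
(x3) alone gives x3 = True.
(¬x4) alone gives x4 = False.
(¬x1) alone gives x1 = False.
(x5) alone gives x5 = True.
All clauses are satisfied.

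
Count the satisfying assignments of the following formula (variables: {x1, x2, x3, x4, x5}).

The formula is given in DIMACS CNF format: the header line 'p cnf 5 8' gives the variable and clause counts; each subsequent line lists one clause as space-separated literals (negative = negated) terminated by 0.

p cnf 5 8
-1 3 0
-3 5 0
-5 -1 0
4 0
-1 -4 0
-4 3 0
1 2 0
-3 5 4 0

1

There are 2^5 = 32 truth assignments over (x1, x2, x3, x4, x5).
Split on x4. With x4 = True, the clauses containing x4 are satisfied and ¬x4 drops from the rest; 1 of the 2^4 = 16 assignments to the other variables satisfy what remains.
With x4 = False, by the same count on the reduced clause set, 0 assignments work.
(One model: x1=F, x2=T, x3=T, x4=T, x5=T.)
Total: 1 + 0 = 1.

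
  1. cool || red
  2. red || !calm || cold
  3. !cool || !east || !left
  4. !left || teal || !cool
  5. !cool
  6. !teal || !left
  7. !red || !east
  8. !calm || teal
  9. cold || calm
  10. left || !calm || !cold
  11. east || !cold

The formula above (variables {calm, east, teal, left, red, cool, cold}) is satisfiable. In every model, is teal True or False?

True

Suppose teal = false.
From the singleton clause (!cool), cool = false.
From the singleton clause (red), red = true.
From the singleton clause (!east), east = false.
From the singleton clause (!calm), calm = false.
From the singleton clause (cold), cold = true.
That conflicts with the unit clause (!cold).
So every satisfying assignment has teal = True.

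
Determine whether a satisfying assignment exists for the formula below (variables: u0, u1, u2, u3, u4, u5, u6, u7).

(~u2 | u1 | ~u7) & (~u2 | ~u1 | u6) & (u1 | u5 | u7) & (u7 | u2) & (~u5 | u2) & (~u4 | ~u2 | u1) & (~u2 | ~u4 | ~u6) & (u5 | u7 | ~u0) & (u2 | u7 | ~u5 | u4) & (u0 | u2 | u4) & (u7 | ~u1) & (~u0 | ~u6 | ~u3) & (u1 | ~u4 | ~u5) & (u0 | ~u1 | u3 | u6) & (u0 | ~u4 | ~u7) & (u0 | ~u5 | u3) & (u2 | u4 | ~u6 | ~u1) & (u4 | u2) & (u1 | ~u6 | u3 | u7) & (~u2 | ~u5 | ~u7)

Suppose u7 = 1.
Suppose u2 = 0.
(~u5) alone gives u5 = 0.
(u4) alone gives u4 = 1.
(u0) alone gives u0 = 1.
Suppose u6 = 1.
(~u3) alone gives u3 = 0.
Every clause is now satisfied; u1 is unconstrained.
A satisfying assignment: u0 ↦ 1,  u1 ↦ 1,  u2 ↦ 0,  u3 ↦ 0,  u4 ↦ 1,  u5 ↦ 0,  u6 ↦ 1,  u7 ↦ 1.

Satisfiable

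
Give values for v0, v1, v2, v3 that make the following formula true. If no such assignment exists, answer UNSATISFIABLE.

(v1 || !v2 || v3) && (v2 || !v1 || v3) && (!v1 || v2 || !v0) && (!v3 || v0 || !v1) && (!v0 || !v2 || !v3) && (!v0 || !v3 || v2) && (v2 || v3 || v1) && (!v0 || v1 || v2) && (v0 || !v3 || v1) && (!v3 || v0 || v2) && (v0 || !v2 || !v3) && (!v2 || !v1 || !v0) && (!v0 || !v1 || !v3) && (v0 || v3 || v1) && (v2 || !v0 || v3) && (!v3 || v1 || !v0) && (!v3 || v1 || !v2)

Try v1 = true.
Try v2 = true.
(!v0) alone gives v0 = false.
(!v3) alone gives v3 = false.
Every clause now holds.

v0: false; v1: true; v2: true; v3: false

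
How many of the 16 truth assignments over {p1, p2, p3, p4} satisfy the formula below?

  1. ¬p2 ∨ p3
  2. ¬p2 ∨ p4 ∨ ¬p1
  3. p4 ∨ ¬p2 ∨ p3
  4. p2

There are 2^4 = 16 truth assignments over (p1, p2, p3, p4).
Check each against the 4 clauses (columns in the order p1, p2, p3, p4):
  F F F F  ✗ fails (p2)
  F F F T  ✗ fails (p2)
  F F T F  ✗ fails (p2)
  F F T T  ✗ fails (p2)
  F T F F  ✗ fails (¬p2 ∨ p3)
  F T F T  ✗ fails (¬p2 ∨ p3)
  F T T F  ✓ satisfies all
  F T T T  ✓ satisfies all
  T F F F  ✗ fails (p2)
  T F F T  ✗ fails (p2)
  T F T F  ✗ fails (p2)
  T F T T  ✗ fails (p2)
  T T F F  ✗ fails (¬p2 ∨ p3)
  T T F T  ✗ fails (¬p2 ∨ p3)
  T T T F  ✗ fails (¬p2 ∨ p4 ∨ ¬p1)
  T T T T  ✓ satisfies all
3 of the 16 rows are models.

3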